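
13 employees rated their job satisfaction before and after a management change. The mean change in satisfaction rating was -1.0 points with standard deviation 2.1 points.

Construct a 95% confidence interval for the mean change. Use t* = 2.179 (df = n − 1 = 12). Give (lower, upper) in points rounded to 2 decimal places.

Paired design: SE = s_d/√n = 2.1/√13 = 0.5824.
t* = 2.179; margin of error = 2.179 × 0.5824 = 1.2690.
-1.0 ± 1.2690 → (-2.27, 0.27).

(-2.27, 0.27)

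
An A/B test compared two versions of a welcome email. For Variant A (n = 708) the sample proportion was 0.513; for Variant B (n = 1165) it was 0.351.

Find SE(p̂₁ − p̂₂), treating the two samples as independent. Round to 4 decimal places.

0.0234

Each SE is √(p̂(1−p̂)/n): √(0.5130·0.4870/708) = 0.01878 and √(0.3510·0.6490/1165) = 0.01398.
SE(p̂₁ − p̂₂) = √(SE₁² + SE₂²) = √(0.0003526884 + 0.0001954404) = 0.02341, since the two samples are independent.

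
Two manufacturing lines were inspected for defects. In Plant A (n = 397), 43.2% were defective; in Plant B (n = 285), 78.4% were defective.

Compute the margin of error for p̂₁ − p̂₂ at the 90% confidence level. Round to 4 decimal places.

0.0573

Each SE is √(p̂(1−p̂)/n): √(0.4320·0.5680/397) = 0.02486 and √(0.7840·0.2160/285) = 0.02438.
SE(p̂₁ − p̂₂) = √(SE₁² + SE₂²) = √(0.0006180196 + 0.0005943844) = 0.03482, since the two samples are independent.
At 90% confidence z* = 1.645; margin = 1.645 × 0.03482 = 0.05728.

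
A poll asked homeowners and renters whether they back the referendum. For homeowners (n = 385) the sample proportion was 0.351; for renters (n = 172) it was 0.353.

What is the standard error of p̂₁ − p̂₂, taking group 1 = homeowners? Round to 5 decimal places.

0.04381

Each SE is √(p̂(1−p̂)/n): √(0.3510·0.6490/385) = 0.02432 and √(0.3530·0.6470/172) = 0.03644.
SE(p̂₁ − p̂₂) = √(SE₁² + SE₂²) = √(0.0005914624 + 0.0013278736) = 0.04381, since the two samples are independent.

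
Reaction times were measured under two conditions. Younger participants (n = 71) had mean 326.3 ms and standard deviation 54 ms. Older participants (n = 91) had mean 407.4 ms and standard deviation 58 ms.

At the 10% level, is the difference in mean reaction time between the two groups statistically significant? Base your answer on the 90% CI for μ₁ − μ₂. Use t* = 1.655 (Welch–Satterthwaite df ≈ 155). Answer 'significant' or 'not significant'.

Per-group SEs: s₁/√n₁ = 54/√71 = 6.4086, s₂/√n₂ = 58/√91 = 6.0801.
Unpooled SE of the difference: √(41.07015396 + 36.96761601) = 8.8339.
Margin of error = t* · SE = 1.655 × 8.8339 = 14.6201.
x̄₁ − x̄₂ = 326.3 − 407.4 = -81.1000.
CI: -81.1000 ± 14.6201 = (-95.7201, -66.4799).
The interval (-95.7201, -66.4799) does not contain 0, so the difference is significant.

significant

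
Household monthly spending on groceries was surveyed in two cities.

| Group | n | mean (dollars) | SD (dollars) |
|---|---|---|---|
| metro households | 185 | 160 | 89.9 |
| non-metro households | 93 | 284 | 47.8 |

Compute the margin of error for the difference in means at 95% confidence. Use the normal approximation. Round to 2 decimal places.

Per-group SEs: s₁/√n₁ = 89.9/√185 = 6.6096, s₂/√n₂ = 47.8/√93 = 4.9566.
Unpooled SE of the difference: √(43.68681216 + 24.56788356) = 8.2616.
Margin of error = z* · SE = 1.960 × 8.2616 = 16.1927.

16.19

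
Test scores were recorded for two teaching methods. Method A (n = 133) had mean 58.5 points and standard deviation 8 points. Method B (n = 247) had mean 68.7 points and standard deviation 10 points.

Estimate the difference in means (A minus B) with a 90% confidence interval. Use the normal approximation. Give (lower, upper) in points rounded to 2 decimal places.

SE₁ = s₁/√n₁ = 8/√133 = 0.6937; SE₂ = 10/√247 = 0.6363.
Independent samples, unequal variances: SE_diff = √(SE₁² + SE₂²) = √(0.48121969 + 0.40487769) = 0.9413.
z* = 1.645, so margin of error = 1.645 × 0.9413 = 1.5484.
Difference in means = 58.5 − 68.7 = -10.2000.
-10.2000 ± 1.5484 → (-11.75, -8.65).

(-11.75, -8.65)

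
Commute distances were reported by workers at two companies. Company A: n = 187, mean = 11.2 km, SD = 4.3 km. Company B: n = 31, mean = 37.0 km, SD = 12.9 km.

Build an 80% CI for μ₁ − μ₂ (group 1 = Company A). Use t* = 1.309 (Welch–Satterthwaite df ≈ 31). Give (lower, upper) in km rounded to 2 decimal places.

SE₁ = s₁/√n₁ = 4.3/√187 = 0.3144; SE₂ = 12.9/√31 = 2.3169.
Independent samples, unequal variances: SE_diff = √(SE₁² + SE₂²) = √(0.09884736 + 5.36802561) = 2.3381.
t* = 1.309, so margin of error = 1.309 × 2.3381 = 3.0606.
Difference in means = 11.2 − 37.0 = -25.8000.
-25.8000 ± 3.0606 → (-28.86, -22.74).

(-28.86, -22.74)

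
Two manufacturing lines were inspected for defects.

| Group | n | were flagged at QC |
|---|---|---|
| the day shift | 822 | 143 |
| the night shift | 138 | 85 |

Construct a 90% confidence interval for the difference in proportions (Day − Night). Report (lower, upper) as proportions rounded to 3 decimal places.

Sample proportions: 143/822 = 0.1740, 85/138 = 0.6159.
Each SE is √(p̂(1−p̂)/n): √(0.1740·0.8260/822) = 0.01322 and √(0.6159·0.3841/138) = 0.04140.
SE(p̂₁ − p̂₂) = √(SE₁² + SE₂²) = √(0.0001747684 + 0.00171396) = 0.04346, since the two samples are independent.
At 90% confidence z* = 1.645; margin = 1.645 × 0.04346 = 0.07149.
The difference is 0.1740 − 0.6159 = -0.4419, so the interval is -0.4419 ± 0.07149 = (-0.513, -0.370).

(-0.513, -0.370)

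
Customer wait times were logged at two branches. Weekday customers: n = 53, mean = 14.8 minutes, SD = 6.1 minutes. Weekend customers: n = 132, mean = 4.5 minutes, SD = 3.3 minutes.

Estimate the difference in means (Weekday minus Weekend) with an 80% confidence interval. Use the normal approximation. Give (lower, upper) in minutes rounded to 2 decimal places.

(9.16, 11.44)

Per-group SEs: s₁/√n₁ = 6.1/√53 = 0.8379, s₂/√n₂ = 3.3/√132 = 0.2872.
Unpooled SE of the difference: √(0.70207641 + 0.08248384) = 0.8858.
Margin of error = z* · SE = 1.282 × 0.8858 = 1.1356.
x̄₁ − x̄₂ = 14.8 − 4.5 = 10.3000.
CI: 10.3000 ± 1.1356 = (9.16, 11.44).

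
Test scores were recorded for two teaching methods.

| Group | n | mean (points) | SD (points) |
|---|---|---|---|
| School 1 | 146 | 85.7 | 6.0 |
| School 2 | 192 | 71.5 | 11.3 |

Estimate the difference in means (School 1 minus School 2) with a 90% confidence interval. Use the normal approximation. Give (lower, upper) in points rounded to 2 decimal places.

Standard errors of each mean: 6.0/√146 = 0.4966 and 11.3/√192 = 0.8155.
SE(x̄₁ − x̄₂) = √(0.4966² + 0.8155²) = 0.9548 for independent samples with unequal variances.
With z* = 1.645, the margin is 1.645 × 0.9548 = 1.5706.
x̄₁ − x̄₂ = 85.7 − 71.5 = 14.2000; the interval is 14.2000 ± 1.5706 = (12.63, 15.77).

(12.63, 15.77)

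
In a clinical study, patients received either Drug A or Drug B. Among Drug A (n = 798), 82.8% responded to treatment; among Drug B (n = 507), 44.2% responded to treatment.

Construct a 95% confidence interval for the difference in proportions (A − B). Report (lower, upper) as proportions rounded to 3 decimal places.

(0.335, 0.437)

The two standard errors are √(0.8280×0.1720/798) = 0.01336 and √(0.4420×0.5580/507) = 0.02206.
Because the samples are independent, SE_diff = √(0.01336² + 0.02206²) = 0.02579.
Using z* = 1.960 for 95%, ME = 1.960 × 0.02579 = 0.05055.
p̂₁ − p̂₂ = 0.3860; interval 0.3860 ± 0.05055 gives (0.335, 0.437).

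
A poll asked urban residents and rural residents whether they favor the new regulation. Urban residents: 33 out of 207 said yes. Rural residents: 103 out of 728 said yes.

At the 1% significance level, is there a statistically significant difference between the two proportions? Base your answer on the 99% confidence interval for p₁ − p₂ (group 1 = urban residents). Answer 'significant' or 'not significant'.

not significant

p̂₁ = 33/207 = 0.1594 and p̂₂ = 103/728 = 0.1415.
SE₁ = √(p̂₁(1−p̂₁)/n₁) = √(0.1594·0.8406/207) = 0.02544; SE₂ = √(0.1415·0.8585/728) = 0.01292.
Independent samples: SE of the difference = √(SE₁² + SE₂²) = √(0.0006471936 + 0.0001669264) = 0.02853.
z* for 99% confidence is 2.576, so the margin of error is 2.576 × 0.02853 = 0.07349.
Point estimate p̂₁ − p̂₂ = 0.1594 − 0.1415 = 0.0179.
0.0179 ± 0.07349 → (-0.05559, 0.09139).
The interval (-0.05559, 0.09139) contains 0, so the difference is not significant.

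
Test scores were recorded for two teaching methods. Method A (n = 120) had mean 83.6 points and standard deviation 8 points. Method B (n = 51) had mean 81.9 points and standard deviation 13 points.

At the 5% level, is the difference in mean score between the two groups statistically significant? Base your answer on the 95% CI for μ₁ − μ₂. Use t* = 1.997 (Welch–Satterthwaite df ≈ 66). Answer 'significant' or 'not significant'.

not significant

Standard errors of each mean: 8/√120 = 0.7303 and 13/√51 = 1.8204.
SE(x̄₁ − x̄₂) = √(0.7303² + 1.8204²) = 1.9614 for independent samples with unequal variances.
With t* = 1.997, the margin is 1.997 × 1.9614 = 3.9169.
x̄₁ − x̄₂ = 83.6 − 81.9 = 1.7000; the interval is 1.7000 ± 3.9169 = (-2.2169, 5.6169).
The interval (-2.2169, 5.6169) contains 0, so the difference is not significant.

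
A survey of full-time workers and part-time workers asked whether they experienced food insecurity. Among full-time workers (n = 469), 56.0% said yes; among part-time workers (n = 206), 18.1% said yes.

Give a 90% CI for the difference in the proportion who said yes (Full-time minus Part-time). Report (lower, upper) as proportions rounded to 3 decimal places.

The two standard errors are √(0.5600×0.4400/469) = 0.02292 and √(0.1810×0.8190/206) = 0.02683.
Because the samples are independent, SE_diff = √(0.02292² + 0.02683²) = 0.03529.
Using z* = 1.645 for 90%, ME = 1.645 × 0.03529 = 0.05805.
p̂₁ − p̂₂ = 0.3790; interval 0.3790 ± 0.05805 gives (0.321, 0.437).

(0.321, 0.437)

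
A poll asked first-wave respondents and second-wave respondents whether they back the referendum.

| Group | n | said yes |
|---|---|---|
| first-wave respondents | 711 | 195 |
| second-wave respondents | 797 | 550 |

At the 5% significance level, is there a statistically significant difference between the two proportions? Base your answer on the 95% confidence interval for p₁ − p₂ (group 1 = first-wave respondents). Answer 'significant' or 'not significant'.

Sample proportions: 195/711 = 0.2743, 550/797 = 0.6901.
Each SE is √(p̂(1−p̂)/n): √(0.2743·0.7257/711) = 0.01673 and √(0.6901·0.3099/797) = 0.01638.
SE(p̂₁ − p̂₂) = √(SE₁² + SE₂²) = √(0.0002798929 + 0.0002683044) = 0.02341, since the two samples are independent.
At 95% confidence z* = 1.960; margin = 1.960 × 0.02341 = 0.04588.
The difference is 0.2743 − 0.6901 = -0.4158, so the interval is -0.4158 ± 0.04588 = (-0.46168, -0.36992).
The interval (-0.46168, -0.36992) does not contain 0, so the difference is significant.

significant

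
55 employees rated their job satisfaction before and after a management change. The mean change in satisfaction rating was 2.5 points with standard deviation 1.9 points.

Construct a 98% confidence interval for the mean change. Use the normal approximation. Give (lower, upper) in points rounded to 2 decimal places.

Paired design: SE = s_d/√n = 1.9/√55 = 0.2562.
z* = 2.326; margin of error = 2.326 × 0.2562 = 0.5959.
2.5 ± 0.5959 → (1.90, 3.10).

(1.90, 3.10)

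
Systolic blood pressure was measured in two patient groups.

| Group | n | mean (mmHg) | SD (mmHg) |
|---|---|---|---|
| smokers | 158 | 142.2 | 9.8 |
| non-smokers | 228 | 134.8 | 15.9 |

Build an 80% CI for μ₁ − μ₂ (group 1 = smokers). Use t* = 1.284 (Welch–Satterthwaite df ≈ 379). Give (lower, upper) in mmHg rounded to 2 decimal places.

(5.72, 9.08)

Per-group SEs: s₁/√n₁ = 9.8/√158 = 0.7796, s₂/√n₂ = 15.9/√228 = 1.0530.
Unpooled SE of the difference: √(0.60777616 + 1.108809) = 1.3102.
Margin of error = t* · SE = 1.284 × 1.3102 = 1.6823.
x̄₁ − x̄₂ = 142.2 − 134.8 = 7.4000.
CI: 7.4000 ± 1.6823 = (5.72, 9.08).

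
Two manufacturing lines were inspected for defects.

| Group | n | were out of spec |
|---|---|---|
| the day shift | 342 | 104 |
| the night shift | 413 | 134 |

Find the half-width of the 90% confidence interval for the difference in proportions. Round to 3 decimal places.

0.056

Sample proportions: 104/342 = 0.3041, 134/413 = 0.3245.
Each SE is √(p̂(1−p̂)/n): √(0.3041·0.6959/342) = 0.02488 and √(0.3245·0.6755/413) = 0.02304.
SE(p̂₁ − p̂₂) = √(SE₁² + SE₂²) = √(0.0006190144 + 0.0005308416) = 0.03391, since the two samples are independent.
At 90% confidence z* = 1.645; margin = 1.645 × 0.03391 = 0.05578.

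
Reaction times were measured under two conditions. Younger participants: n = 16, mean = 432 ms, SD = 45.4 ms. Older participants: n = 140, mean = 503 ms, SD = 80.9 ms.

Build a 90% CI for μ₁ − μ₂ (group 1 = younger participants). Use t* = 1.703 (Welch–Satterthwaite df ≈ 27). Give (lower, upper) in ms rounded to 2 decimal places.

Standard errors of each mean: 45.4/√16 = 11.3500 and 80.9/√140 = 6.8373.
SE(x̄₁ − x̄₂) = √(11.3500² + 6.8373²) = 13.2503 for independent samples with unequal variances.
With t* = 1.703, the margin is 1.703 × 13.2503 = 22.5653.
x̄₁ − x̄₂ = 432 − 503 = -71.0000; the interval is -71.0000 ± 22.5653 = (-93.57, -48.43).

(-93.57, -48.43)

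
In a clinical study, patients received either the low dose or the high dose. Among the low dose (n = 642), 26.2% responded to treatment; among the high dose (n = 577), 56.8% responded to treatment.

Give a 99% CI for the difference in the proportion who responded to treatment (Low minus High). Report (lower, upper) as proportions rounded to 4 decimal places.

(-0.3754, -0.2366)

The two standard errors are √(0.2620×0.7380/642) = 0.01735 and √(0.5680×0.4320/577) = 0.02062.
Because the samples are independent, SE_diff = √(0.01735² + 0.02062²) = 0.02695.
Using z* = 2.576 for 99%, ME = 2.576 × 0.02695 = 0.06942.
p̂₁ − p̂₂ = -0.3060; interval -0.3060 ± 0.06942 gives (-0.3754, -0.2366).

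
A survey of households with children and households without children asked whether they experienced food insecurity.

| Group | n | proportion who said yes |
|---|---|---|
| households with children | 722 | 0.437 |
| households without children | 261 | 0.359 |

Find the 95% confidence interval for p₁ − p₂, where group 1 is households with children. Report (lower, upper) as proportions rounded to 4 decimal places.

(0.0095, 0.1465)

SE₁ = √(p̂₁(1−p̂₁)/n₁) = √(0.4370·0.5630/722) = 0.01846; SE₂ = √(0.3590·0.6410/261) = 0.02969.
Independent samples: SE of the difference = √(SE₁² + SE₂²) = √(0.0003407716 + 0.0008814961) = 0.03496.
z* for 95% confidence is 1.960, so the margin of error is 1.960 × 0.03496 = 0.06852.
Point estimate p̂₁ − p̂₂ = 0.4370 − 0.3590 = 0.0780.
0.0780 ± 0.06852 → (0.0095, 0.1465).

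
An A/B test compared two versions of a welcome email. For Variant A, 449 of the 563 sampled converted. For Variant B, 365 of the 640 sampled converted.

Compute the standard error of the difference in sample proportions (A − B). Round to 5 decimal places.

0.02588

First, p̂₁ = 449/563 = 0.7975; p̂₂ = 365/640 = 0.5703.
The two standard errors are √(0.7975×0.2025/563) = 0.01694 and √(0.5703×0.4297/640) = 0.01957.
Because the samples are independent, SE_diff = √(0.01694² + 0.01957²) = 0.02588.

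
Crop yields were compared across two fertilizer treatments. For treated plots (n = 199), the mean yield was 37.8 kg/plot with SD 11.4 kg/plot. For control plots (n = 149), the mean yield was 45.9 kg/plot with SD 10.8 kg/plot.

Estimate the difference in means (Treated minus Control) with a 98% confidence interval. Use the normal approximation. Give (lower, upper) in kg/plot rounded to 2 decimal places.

(-10.89, -5.31)

Per-group SEs: s₁/√n₁ = 11.4/√199 = 0.8081, s₂/√n₂ = 10.8/√149 = 0.8848.
Unpooled SE of the difference: √(0.65302561 + 0.78287104) = 1.1983.
Margin of error = z* · SE = 2.326 × 1.1983 = 2.7872.
x̄₁ − x̄₂ = 37.8 − 45.9 = -8.1000.
CI: -8.1000 ± 2.7872 = (-10.89, -5.31).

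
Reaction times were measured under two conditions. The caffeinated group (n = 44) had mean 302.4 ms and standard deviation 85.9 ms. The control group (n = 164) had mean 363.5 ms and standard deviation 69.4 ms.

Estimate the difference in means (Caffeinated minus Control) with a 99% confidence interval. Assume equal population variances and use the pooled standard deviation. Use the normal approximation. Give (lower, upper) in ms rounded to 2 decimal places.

(-93.09, -29.11)

s_p = √[((n₁−1)s₁² + (n₂−1)s₂²)/(n₁+n₂−2)] = √[(43·85.9² + 163·69.4²)/206] = 73.1522.
SE = 73.1522·√(1/44 + 1/164) = 12.4197.
With z* = 2.576, margin = 2.576 × 12.4197 = 31.9931.
x̄₁ − x̄₂ = 302.4 − 363.5 = -61.1000; interval -61.1000 ± 31.9931 = (-93.09, -29.11).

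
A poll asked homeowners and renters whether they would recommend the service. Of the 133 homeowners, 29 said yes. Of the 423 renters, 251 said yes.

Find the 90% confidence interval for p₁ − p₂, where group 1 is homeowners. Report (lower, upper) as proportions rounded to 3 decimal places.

(-0.446, -0.305)

First, p̂₁ = 29/133 = 0.2180; p̂₂ = 251/423 = 0.5934.
The two standard errors are √(0.2180×0.7820/133) = 0.03580 and √(0.5934×0.4066/423) = 0.02388.
Because the samples are independent, SE_diff = √(0.03580² + 0.02388²) = 0.04303.
Using z* = 1.645 for 90%, ME = 1.645 × 0.04303 = 0.07078.
p̂₁ − p̂₂ = -0.3754; interval -0.3754 ± 0.07078 gives (-0.446, -0.305).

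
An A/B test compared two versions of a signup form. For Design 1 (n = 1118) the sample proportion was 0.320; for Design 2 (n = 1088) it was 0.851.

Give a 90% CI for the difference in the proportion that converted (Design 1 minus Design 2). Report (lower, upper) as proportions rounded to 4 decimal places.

Each SE is √(p̂(1−p̂)/n): √(0.3200·0.6800/1118) = 0.01395 and √(0.8510·0.1490/1088) = 0.01080.
SE(p̂₁ − p̂₂) = √(SE₁² + SE₂²) = √(0.0001946025 + 0.00011664) = 0.01764, since the two samples are independent.
At 90% confidence z* = 1.645; margin = 1.645 × 0.01764 = 0.02902.
The difference is 0.3200 − 0.8510 = -0.5310, so the interval is -0.5310 ± 0.02902 = (-0.5600, -0.5020).

(-0.5600, -0.5020)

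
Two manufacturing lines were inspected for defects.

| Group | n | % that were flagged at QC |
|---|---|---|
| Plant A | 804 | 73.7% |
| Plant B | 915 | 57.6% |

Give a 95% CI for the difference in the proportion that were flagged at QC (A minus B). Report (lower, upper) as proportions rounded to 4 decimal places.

Each SE is √(p̂(1−p̂)/n): √(0.7370·0.2630/804) = 0.01553 and √(0.5760·0.4240/915) = 0.01634.
SE(p̂₁ − p̂₂) = √(SE₁² + SE₂²) = √(0.0002411809 + 0.0002669956) = 0.02254, since the two samples are independent.
At 95% confidence z* = 1.960; margin = 1.960 × 0.02254 = 0.04418.
The difference is 0.7370 − 0.5760 = 0.1610, so the interval is 0.1610 ± 0.04418 = (0.1168, 0.2052).

(0.1168, 0.2052)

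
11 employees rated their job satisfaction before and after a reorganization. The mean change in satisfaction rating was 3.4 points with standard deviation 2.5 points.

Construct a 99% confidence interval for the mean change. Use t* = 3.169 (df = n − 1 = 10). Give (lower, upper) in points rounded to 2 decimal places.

This is a matched-pairs design, so SE = s_d/√n = 2.5/√11 = 0.7538.
Margin = 3.169 × 0.7538 = 2.3888; the interval is 3.4 ± 2.3888 = (1.01, 5.79).

(1.01, 5.79)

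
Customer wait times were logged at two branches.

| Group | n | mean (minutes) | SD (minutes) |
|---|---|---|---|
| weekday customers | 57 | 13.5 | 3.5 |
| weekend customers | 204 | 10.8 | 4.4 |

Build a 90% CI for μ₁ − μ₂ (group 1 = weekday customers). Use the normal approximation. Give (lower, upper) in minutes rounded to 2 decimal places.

(1.78, 3.62)

Standard errors of each mean: 3.5/√57 = 0.4636 and 4.4/√204 = 0.3081.
SE(x̄₁ − x̄₂) = √(0.4636² + 0.3081²) = 0.5566 for independent samples with unequal variances.
With z* = 1.645, the margin is 1.645 × 0.5566 = 0.9156.
x̄₁ − x̄₂ = 13.5 − 10.8 = 2.7000; the interval is 2.7000 ± 0.9156 = (1.78, 3.62).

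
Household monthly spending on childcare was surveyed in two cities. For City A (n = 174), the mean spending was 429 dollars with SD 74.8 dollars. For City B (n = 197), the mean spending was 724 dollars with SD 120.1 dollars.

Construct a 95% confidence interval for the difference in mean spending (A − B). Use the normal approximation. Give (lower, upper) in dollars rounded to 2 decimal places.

(-315.12, -274.88)

Standard errors of each mean: 74.8/√174 = 5.6706 and 120.1/√197 = 8.5568.
SE(x̄₁ − x̄₂) = √(5.6706² + 8.5568²) = 10.2652 for independent samples with unequal variances.
With z* = 1.960, the margin is 1.960 × 10.2652 = 20.1198.
x̄₁ − x̄₂ = 429 − 724 = -295.0000; the interval is -295.0000 ± 20.1198 = (-315.12, -274.88).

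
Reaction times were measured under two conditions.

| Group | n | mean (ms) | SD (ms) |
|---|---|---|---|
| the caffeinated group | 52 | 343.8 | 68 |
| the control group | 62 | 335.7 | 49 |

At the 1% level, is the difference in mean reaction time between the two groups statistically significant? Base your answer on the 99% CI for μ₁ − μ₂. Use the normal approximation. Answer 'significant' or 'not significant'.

SE₁ = s₁/√n₁ = 68/√52 = 9.4299; SE₂ = 49/√62 = 6.2230.
Independent samples, unequal variances: SE_diff = √(SE₁² + SE₂²) = √(88.92301401 + 38.725729) = 11.2982.
z* = 2.576, so margin of error = 2.576 × 11.2982 = 29.1042.
Difference in means = 343.8 − 335.7 = 8.1000.
8.1000 ± 29.1042 → (-21.0042, 37.2042).
The interval (-21.0042, 37.2042) contains 0, so the difference is not significant.

not significant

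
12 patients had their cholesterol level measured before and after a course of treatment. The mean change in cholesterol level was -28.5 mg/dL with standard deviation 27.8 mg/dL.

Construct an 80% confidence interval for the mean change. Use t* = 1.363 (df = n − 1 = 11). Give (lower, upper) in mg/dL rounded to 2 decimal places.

(-39.44, -17.56)

This is a matched-pairs design, so SE = s_d/√n = 27.8/√12 = 8.0252.
Margin = 1.363 × 8.0252 = 10.9383; the interval is -28.5 ± 10.9383 = (-39.44, -17.56).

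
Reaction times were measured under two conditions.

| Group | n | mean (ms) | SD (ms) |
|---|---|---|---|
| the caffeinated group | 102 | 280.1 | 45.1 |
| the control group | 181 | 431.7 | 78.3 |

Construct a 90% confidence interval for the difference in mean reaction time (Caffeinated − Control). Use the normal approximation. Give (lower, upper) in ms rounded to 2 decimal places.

(-163.67, -139.53)

Per-group SEs: s₁/√n₁ = 45.1/√102 = 4.4656, s₂/√n₂ = 78.3/√181 = 5.8200.
Unpooled SE of the difference: √(19.94158336 + 33.8724) = 7.3358.
Margin of error = z* · SE = 1.645 × 7.3358 = 12.0674.
x̄₁ − x̄₂ = 280.1 − 431.7 = -151.6000.
CI: -151.6000 ± 12.0674 = (-163.67, -139.53).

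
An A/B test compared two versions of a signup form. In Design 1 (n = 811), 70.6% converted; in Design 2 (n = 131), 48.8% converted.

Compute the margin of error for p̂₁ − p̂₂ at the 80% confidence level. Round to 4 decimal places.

0.0596

The two standard errors are √(0.7060×0.2940/811) = 0.01600 and √(0.4880×0.5120/131) = 0.04367.
Because the samples are independent, SE_diff = √(0.01600² + 0.04367²) = 0.04651.
Using z* = 1.282 for 80%, ME = 1.282 × 0.04651 = 0.05963.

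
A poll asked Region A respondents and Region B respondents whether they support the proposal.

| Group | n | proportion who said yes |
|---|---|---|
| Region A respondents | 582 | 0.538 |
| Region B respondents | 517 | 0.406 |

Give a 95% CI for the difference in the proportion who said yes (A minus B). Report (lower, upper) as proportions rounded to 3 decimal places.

The two standard errors are √(0.5380×0.4620/582) = 0.02067 and √(0.4060×0.5940/517) = 0.02160.
Because the samples are independent, SE_diff = √(0.02067² + 0.02160²) = 0.02990.
Using z* = 1.960 for 95%, ME = 1.960 × 0.02990 = 0.05860.
p̂₁ − p̂₂ = 0.1320; interval 0.1320 ± 0.05860 gives (0.073, 0.191).

(0.073, 0.191)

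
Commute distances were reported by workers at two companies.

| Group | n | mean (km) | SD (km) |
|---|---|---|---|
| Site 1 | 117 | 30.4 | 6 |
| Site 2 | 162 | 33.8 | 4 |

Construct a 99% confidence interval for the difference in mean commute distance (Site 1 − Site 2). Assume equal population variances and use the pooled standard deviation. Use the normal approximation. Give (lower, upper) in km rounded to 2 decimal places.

(-4.94, -1.86)

s_p = √[((n₁−1)s₁² + (n₂−1)s₂²)/(n₁+n₂−2)] = √[(116·6² + 161·4²)/277] = 4.9372.
SE = 4.9372·√(1/117 + 1/162) = 0.5990.
With z* = 2.576, margin = 2.576 × 0.5990 = 1.5430.
x̄₁ − x̄₂ = 30.4 − 33.8 = -3.4000; interval -3.4000 ± 1.5430 = (-4.94, -1.86).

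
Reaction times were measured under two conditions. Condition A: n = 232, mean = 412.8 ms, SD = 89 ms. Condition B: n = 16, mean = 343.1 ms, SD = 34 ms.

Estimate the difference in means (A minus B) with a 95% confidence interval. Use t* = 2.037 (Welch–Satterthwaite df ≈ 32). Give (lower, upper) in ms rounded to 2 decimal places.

SE₁ = s₁/√n₁ = 89/√232 = 5.8431; SE₂ = 34/√16 = 8.5000.
Independent samples, unequal variances: SE_diff = √(SE₁² + SE₂²) = √(34.14181761 + 72.25) = 10.3146.
t* = 2.037, so margin of error = 2.037 × 10.3146 = 21.0108.
Difference in means = 412.8 − 343.1 = 69.7000.
69.7000 ± 21.0108 → (48.69, 90.71).

(48.69, 90.71)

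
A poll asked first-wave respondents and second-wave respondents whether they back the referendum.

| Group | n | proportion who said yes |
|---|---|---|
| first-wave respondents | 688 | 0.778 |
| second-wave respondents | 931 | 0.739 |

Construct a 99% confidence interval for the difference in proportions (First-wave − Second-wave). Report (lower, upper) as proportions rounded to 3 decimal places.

(-0.016, 0.094)

The two standard errors are √(0.7780×0.2220/688) = 0.01584 and √(0.7390×0.2610/931) = 0.01439.
Because the samples are independent, SE_diff = √(0.01584² + 0.01439²) = 0.02140.
Using z* = 2.576 for 99%, ME = 2.576 × 0.02140 = 0.05513.
p̂₁ − p̂₂ = 0.0390; interval 0.0390 ± 0.05513 gives (-0.016, 0.094).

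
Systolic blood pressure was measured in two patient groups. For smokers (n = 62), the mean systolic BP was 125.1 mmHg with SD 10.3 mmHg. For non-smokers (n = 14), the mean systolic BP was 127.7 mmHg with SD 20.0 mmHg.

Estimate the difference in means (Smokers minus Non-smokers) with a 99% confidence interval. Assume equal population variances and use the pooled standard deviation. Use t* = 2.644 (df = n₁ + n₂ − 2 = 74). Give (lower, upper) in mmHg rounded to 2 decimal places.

(-12.43, 7.23)

s_p = √[((n₁−1)s₁² + (n₂−1)s₂²)/(n₁+n₂−2)] = √[(61·10.3² + 13·20.0²)/74] = 12.5588.
SE = 12.5588·√(1/62 + 1/14) = 3.7162.
With t* = 2.644, margin = 2.644 × 3.7162 = 9.8256.
x̄₁ − x̄₂ = 125.1 − 127.7 = -2.6000; interval -2.6000 ± 9.8256 = (-12.43, 7.23).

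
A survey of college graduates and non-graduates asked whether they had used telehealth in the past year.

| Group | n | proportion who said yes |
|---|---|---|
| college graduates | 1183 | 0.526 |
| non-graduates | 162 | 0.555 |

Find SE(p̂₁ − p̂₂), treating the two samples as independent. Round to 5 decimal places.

The two standard errors are √(0.5260×0.4740/1183) = 0.01452 and √(0.5550×0.4450/162) = 0.03905.
Because the samples are independent, SE_diff = √(0.01452² + 0.03905²) = 0.04166.

0.04166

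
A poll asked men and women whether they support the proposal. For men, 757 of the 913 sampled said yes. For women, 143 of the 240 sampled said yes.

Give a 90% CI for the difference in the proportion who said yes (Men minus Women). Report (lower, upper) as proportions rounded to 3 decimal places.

Sample proportions: 757/913 = 0.8291, 143/240 = 0.5958.
Each SE is √(p̂(1−p̂)/n): √(0.8291·0.1709/913) = 0.01246 and √(0.5958·0.4042/240) = 0.03168.
SE(p̂₁ − p̂₂) = √(SE₁² + SE₂²) = √(0.0001552516 + 0.0010036224) = 0.03404, since the two samples are independent.
At 90% confidence z* = 1.645; margin = 1.645 × 0.03404 = 0.05600.
The difference is 0.8291 − 0.5958 = 0.2333, so the interval is 0.2333 ± 0.05600 = (0.177, 0.289).

(0.177, 0.289)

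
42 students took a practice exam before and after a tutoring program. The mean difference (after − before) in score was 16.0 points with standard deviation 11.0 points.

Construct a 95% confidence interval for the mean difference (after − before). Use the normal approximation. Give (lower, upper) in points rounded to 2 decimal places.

(12.67, 19.33)

This is a matched-pairs design, so SE = s_d/√n = 11.0/√42 = 1.6973.
Margin = 1.960 × 1.6973 = 3.3267; the interval is 16.0 ± 3.3267 = (12.67, 19.33).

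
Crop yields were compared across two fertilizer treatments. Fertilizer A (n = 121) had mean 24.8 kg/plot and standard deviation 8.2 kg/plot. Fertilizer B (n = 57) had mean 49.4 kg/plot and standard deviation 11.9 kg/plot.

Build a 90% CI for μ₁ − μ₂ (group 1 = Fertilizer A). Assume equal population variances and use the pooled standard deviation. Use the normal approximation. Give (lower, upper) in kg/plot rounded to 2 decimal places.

s_p = √[((n₁−1)s₁² + (n₂−1)s₂²)/(n₁+n₂−2)] = √[(120·8.2² + 56·11.9²)/176] = 9.5343.
SE = 9.5343·√(1/121 + 1/57) = 1.5317.
With z* = 1.645, margin = 1.645 × 1.5317 = 2.5196.
x̄₁ − x̄₂ = 24.8 − 49.4 = -24.6000; interval -24.6000 ± 2.5196 = (-27.12, -22.08).

(-27.12, -22.08)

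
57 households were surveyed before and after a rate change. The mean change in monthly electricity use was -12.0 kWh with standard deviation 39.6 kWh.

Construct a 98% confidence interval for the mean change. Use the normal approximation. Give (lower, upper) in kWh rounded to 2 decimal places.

This is a matched-pairs design, so SE = s_d/√n = 39.6/√57 = 5.2451.
Margin = 2.326 × 5.2451 = 12.2001; the interval is -12.0 ± 12.2001 = (-24.20, 0.20).

(-24.20, 0.20)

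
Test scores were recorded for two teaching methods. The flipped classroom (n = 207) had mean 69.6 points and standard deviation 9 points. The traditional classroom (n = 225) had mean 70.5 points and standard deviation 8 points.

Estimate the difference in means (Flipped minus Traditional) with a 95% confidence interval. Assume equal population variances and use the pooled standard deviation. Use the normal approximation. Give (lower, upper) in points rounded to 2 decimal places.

(-2.50, 0.70)

Pooled variance s_p² = [206·9² + 224·8²] / (207+225−2) = 72.1442, so s_p = 8.4938.
SE_diff = s_p·√(1/n₁ + 1/n₂) = 8.4938·√(1/207 + 1/225) = 0.8180.
z* = 1.960; margin = 1.960 × 0.8180 = 1.6033.
Difference = 69.6 − 70.5 = -0.9000.
-0.9000 ± 1.6033 → (-2.50, 0.70).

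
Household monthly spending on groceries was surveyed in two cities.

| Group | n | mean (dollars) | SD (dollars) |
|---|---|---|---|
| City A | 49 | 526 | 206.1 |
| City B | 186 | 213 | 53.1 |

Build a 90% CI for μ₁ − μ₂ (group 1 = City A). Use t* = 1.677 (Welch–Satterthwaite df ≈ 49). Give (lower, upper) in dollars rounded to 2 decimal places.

(263.19, 362.81)

Per-group SEs: s₁/√n₁ = 206.1/√49 = 29.4429, s₂/√n₂ = 53.1/√186 = 3.8935.
Unpooled SE of the difference: √(866.88436041 + 15.15934225) = 29.6992.
Margin of error = t* · SE = 1.677 × 29.6992 = 49.8056.
x̄₁ − x̄₂ = 526 − 213 = 313.0000.
CI: 313.0000 ± 49.8056 = (263.19, 362.81).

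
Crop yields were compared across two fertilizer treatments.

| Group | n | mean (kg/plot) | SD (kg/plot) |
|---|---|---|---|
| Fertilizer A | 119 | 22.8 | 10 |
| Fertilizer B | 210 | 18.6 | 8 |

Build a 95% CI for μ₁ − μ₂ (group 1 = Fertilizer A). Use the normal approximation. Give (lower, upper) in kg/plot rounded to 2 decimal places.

(2.10, 6.30)

SE₁ = s₁/√n₁ = 10/√119 = 0.9167; SE₂ = 8/√210 = 0.5521.
Independent samples, unequal variances: SE_diff = √(SE₁² + SE₂²) = √(0.84033889 + 0.30481441) = 1.0701.
z* = 1.960, so margin of error = 1.960 × 1.0701 = 2.0974.
Difference in means = 22.8 − 18.6 = 4.2000.
4.2000 ± 2.0974 → (2.10, 6.30).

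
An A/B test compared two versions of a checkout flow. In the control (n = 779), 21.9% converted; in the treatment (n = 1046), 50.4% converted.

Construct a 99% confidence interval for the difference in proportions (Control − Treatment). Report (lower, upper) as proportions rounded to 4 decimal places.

SE₁ = √(p̂₁(1−p̂₁)/n₁) = √(0.2190·0.7810/779) = 0.01482; SE₂ = √(0.5040·0.4960/1046) = 0.01546.
Independent samples: SE of the difference = √(SE₁² + SE₂²) = √(0.0002196324 + 0.0002390116) = 0.02142.
z* for 99% confidence is 2.576, so the margin of error is 2.576 × 0.02142 = 0.05518.
Point estimate p̂₁ − p̂₂ = 0.2190 − 0.5040 = -0.2850.
-0.2850 ± 0.05518 → (-0.3402, -0.2298).

(-0.3402, -0.2298)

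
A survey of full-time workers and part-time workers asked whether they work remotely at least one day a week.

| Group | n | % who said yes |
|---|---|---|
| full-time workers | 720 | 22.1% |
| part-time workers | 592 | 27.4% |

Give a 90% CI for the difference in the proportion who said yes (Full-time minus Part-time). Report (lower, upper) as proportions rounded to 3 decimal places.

Each SE is √(p̂(1−p̂)/n): √(0.2210·0.7790/720) = 0.01546 and √(0.2740·0.7260/592) = 0.01833.
SE(p̂₁ − p̂₂) = √(SE₁² + SE₂²) = √(0.0002390116 + 0.0003359889) = 0.02398, since the two samples are independent.
At 90% confidence z* = 1.645; margin = 1.645 × 0.02398 = 0.03945.
The difference is 0.2210 − 0.2740 = -0.0530, so the interval is -0.0530 ± 0.03945 = (-0.092, -0.014).

(-0.092, -0.014)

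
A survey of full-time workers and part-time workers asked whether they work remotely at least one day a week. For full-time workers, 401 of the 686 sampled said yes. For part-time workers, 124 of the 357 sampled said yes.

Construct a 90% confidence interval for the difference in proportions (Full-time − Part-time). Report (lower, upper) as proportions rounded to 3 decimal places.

(0.185, 0.289)

p̂₁ = 401/686 = 0.5845 and p̂₂ = 124/357 = 0.3473.
SE₁ = √(p̂₁(1−p̂₁)/n₁) = √(0.5845·0.4155/686) = 0.01882; SE₂ = √(0.3473·0.6527/357) = 0.02520.
Independent samples: SE of the difference = √(SE₁² + SE₂²) = √(0.0003541924 + 0.00063504) = 0.03145.
z* for 90% confidence is 1.645, so the margin of error is 1.645 × 0.03145 = 0.05174.
Point estimate p̂₁ − p̂₂ = 0.5845 − 0.3473 = 0.2372.
0.2372 ± 0.05174 → (0.185, 0.289).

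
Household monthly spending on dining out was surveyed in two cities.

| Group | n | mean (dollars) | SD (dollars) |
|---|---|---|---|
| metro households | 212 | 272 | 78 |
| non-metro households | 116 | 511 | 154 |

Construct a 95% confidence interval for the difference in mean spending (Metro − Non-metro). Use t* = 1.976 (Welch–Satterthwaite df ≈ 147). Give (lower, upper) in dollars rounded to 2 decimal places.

(-269.17, -208.83)

Per-group SEs: s₁/√n₁ = 78/√212 = 5.3571, s₂/√n₂ = 154/√116 = 14.2985.
Unpooled SE of the difference: √(28.69852041 + 204.44710225) = 15.2691.
Margin of error = t* · SE = 1.976 × 15.2691 = 30.1717.
x̄₁ − x̄₂ = 272 − 511 = -239.0000.
CI: -239.0000 ± 30.1717 = (-269.17, -208.83).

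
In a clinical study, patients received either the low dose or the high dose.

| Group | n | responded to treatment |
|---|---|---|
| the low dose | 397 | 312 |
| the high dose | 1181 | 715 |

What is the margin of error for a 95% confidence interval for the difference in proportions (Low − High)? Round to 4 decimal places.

p̂₁ = 312/397 = 0.7859 and p̂₂ = 715/1181 = 0.6054.
SE₁ = √(p̂₁(1−p̂₁)/n₁) = √(0.7859·0.2141/397) = 0.02059; SE₂ = √(0.6054·0.3946/1181) = 0.01422.
Independent samples: SE of the difference = √(SE₁² + SE₂²) = √(0.0004239481 + 0.0002022084) = 0.02502.
z* for 95% confidence is 1.960, so the margin of error is 1.960 × 0.02502 = 0.04904.

0.0490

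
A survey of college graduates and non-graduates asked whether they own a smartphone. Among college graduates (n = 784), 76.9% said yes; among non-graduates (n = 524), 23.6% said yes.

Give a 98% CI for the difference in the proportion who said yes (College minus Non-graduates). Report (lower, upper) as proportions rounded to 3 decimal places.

The two standard errors are √(0.7690×0.2310/784) = 0.01505 and √(0.2360×0.7640/524) = 0.01855.
Because the samples are independent, SE_diff = √(0.01505² + 0.01855²) = 0.02389.
Using z* = 2.326 for 98%, ME = 2.326 × 0.02389 = 0.05557.
p̂₁ − p̂₂ = 0.5330; interval 0.5330 ± 0.05557 gives (0.477, 0.589).

(0.477, 0.589)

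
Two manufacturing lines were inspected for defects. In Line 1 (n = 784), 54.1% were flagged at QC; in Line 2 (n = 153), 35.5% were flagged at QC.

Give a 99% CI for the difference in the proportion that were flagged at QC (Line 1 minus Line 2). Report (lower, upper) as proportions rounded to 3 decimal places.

Each SE is √(p̂(1−p̂)/n): √(0.5410·0.4590/784) = 0.01780 and √(0.3550·0.6450/153) = 0.03869.
SE(p̂₁ − p̂₂) = √(SE₁² + SE₂²) = √(0.00031684 + 0.0014969161) = 0.04259, since the two samples are independent.
At 99% confidence z* = 2.576; margin = 2.576 × 0.04259 = 0.10971.
The difference is 0.5410 − 0.3550 = 0.1860, so the interval is 0.1860 ± 0.10971 = (0.076, 0.296).

(0.076, 0.296)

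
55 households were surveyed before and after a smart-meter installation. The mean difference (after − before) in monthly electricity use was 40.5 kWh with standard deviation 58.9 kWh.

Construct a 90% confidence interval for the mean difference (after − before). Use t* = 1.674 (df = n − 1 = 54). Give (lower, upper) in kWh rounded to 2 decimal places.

This is a matched-pairs design, so SE = s_d/√n = 58.9/√55 = 7.9421.
Margin = 1.674 × 7.9421 = 13.2951; the interval is 40.5 ± 13.2951 = (27.20, 53.80).

(27.20, 53.80)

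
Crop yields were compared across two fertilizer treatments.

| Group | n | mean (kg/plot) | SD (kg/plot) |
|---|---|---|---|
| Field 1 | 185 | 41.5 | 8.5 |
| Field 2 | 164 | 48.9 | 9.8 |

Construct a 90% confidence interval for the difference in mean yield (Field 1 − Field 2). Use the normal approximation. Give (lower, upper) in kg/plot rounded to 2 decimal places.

(-9.03, -5.77)

Standard errors of each mean: 8.5/√185 = 0.6249 and 9.8/√164 = 0.7653.
SE(x̄₁ − x̄₂) = √(0.6249² + 0.7653²) = 0.9880 for independent samples with unequal variances.
With z* = 1.645, the margin is 1.645 × 0.9880 = 1.6253.
x̄₁ − x̄₂ = 41.5 − 48.9 = -7.4000; the interval is -7.4000 ± 1.6253 = (-9.03, -5.77).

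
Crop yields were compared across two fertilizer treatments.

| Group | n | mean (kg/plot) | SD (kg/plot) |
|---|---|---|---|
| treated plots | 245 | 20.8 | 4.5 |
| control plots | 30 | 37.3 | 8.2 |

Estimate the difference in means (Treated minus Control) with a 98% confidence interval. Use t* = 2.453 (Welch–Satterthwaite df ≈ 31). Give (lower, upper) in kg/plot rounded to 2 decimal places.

Standard errors of each mean: 4.5/√245 = 0.2875 and 8.2/√30 = 1.4971.
SE(x̄₁ − x̄₂) = √(0.2875² + 1.4971²) = 1.5245 for independent samples with unequal variances.
With t* = 2.453, the margin is 2.453 × 1.5245 = 3.7396.
x̄₁ − x̄₂ = 20.8 − 37.3 = -16.5000; the interval is -16.5000 ± 3.7396 = (-20.24, -12.76).

(-20.24, -12.76)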